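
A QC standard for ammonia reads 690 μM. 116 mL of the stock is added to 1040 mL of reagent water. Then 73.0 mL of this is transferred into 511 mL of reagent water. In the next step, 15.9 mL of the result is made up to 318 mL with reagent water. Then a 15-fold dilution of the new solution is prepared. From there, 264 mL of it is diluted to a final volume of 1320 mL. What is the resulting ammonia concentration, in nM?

5.77 nM

Overall dilution factor = 9.966 × 8 × 20 × 15 × 5 = 1.20 × 10⁵.
690 μM / 1.20 × 10⁵ = 5.77 × 10⁻³ μM = 5.77 nM.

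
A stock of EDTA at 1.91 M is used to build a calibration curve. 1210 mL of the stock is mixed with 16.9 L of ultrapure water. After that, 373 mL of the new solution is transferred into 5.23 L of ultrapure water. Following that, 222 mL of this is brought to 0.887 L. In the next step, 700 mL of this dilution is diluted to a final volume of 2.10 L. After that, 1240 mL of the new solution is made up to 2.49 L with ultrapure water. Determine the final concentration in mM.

0.353 mM

Overall dilution factor = 14.97 × 15.02 × 3.995 × 3 × 2.008 = 5411.
1.91 M / 5411 = 3.53 × 10⁻⁴ M = 0.353 mM.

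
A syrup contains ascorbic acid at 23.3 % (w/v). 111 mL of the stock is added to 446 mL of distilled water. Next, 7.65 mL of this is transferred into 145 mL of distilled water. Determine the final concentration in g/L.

Overall dilution factor = 5.018 × 19.95 = 100.
23.3 % (w/v) / 100 = 0.233 % (w/v) = 2.33 g/L.

2.33 g/L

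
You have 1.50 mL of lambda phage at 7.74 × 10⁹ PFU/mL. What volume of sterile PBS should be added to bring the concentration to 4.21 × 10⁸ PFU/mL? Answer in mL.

V₂ = C₁V₁/C₂ = 7.74 × 10⁹ × 1.50 / 4.21 × 10⁸ = 27.6 mL.
Diluent to add = V₂ − V₁ = 27.6 − 1.50 = 26.1 mL.

26.1 mL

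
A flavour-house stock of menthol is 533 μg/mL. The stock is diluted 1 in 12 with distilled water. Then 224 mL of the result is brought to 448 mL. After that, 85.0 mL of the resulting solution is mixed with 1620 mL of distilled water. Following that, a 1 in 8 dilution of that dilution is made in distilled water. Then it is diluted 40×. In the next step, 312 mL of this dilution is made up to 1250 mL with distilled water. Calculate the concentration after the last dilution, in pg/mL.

Overall dilution factor = 12 × 2 × 20.06 × 8 × 40 × 4.006 = 6.17 × 10⁵.
533 μg/mL / 6.17 × 10⁵ = 8.64 × 10⁻⁴ μg/mL = 864 pg/mL.

864 pg/mL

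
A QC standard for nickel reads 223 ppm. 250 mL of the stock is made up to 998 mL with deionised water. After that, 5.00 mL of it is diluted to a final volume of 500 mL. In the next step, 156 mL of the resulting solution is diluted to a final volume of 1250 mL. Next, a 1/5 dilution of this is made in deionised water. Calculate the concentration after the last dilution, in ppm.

0.0139 ppm

Overall dilution factor = 3.992 × 100 × 8.013 × 5 = 1.60 × 10⁴.
223 ppm / 1.60 × 10⁴ = 0.0139 ppm.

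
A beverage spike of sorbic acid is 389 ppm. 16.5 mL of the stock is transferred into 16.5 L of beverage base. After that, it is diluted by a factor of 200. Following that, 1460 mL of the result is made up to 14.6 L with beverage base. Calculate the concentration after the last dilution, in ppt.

Overall dilution factor = 1001 × 200 × 10 = 2.00 × 10⁶.
389 ppm / 2.00 × 10⁶ = 1.94 × 10⁻⁴ ppm = 194 ppt.

194 ppt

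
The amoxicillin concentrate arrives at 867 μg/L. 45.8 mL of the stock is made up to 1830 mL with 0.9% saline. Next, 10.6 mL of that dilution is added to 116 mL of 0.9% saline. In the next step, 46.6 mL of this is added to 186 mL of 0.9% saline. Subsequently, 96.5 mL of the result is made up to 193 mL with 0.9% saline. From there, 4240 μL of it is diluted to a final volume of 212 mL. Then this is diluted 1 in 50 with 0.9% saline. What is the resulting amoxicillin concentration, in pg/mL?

0.0728 pg/mL

Overall dilution factor = 39.96 × 11.94 × 4.991 × 2 × 50 × 50 = 1.19 × 10⁷.
867 μg/L / 1.19 × 10⁷ = 7.28 × 10⁻⁵ μg/L = 0.0728 pg/mL.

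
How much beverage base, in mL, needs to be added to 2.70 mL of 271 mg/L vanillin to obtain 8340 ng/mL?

8340 ng/mL = 8.34 mg/L.
V₂ = C₁V₁/C₂ = 271 × 2.70 / 8.34 = 87.7 mL.
Diluent to add = V₂ − V₁ = 87.7 − 2.70 = 85.0 mL.

85.0 mL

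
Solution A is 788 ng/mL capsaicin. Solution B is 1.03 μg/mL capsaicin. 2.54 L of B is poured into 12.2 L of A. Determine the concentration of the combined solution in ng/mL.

C_B = 1.03 μg/mL = 1030 ng/mL.
C_mix = (C_A·V_A + C_B·V_B)/(V_A + V_B) = (788×12.2 + 1030×2.54) / 14.74 = 830 ng/mL.

830 ng/mL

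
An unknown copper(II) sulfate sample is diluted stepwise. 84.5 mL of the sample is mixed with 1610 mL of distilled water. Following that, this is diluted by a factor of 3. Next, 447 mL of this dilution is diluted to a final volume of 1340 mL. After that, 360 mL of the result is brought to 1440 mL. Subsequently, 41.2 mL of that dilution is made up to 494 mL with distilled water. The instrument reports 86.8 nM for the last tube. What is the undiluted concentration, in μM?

751 μM

Overall dilution factor = 20.05 × 3 × 2.998 × 4 × 11.99 = 8650.
Original = 86.8 nM × 8650 = 7.51 × 10⁵ nM = 751 μM.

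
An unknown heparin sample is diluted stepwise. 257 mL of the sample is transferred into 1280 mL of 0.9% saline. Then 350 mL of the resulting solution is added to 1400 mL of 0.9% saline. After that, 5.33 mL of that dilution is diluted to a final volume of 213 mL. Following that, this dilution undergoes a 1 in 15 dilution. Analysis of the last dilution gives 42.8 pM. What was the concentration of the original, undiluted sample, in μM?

Overall dilution factor = 5.981 × 5 × 39.96 × 15 = 1.79 × 10⁴.
Original = 42.8 pM × 1.79 × 10⁴ = 7.67 × 10⁵ pM = 0.767 μM.

0.767 μM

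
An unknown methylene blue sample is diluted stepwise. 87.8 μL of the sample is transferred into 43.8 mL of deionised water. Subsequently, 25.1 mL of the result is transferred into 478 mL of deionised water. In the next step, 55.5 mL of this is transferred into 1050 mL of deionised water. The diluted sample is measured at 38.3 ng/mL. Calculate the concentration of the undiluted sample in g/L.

7.64 g/L

Overall dilution factor = 499.9 × 20.04 × 19.92 = 2.00 × 10⁵.
Original = 38.3 ng/mL × 2.00 × 10⁵ = 7.64 × 10⁶ ng/mL = 7.64 g/L.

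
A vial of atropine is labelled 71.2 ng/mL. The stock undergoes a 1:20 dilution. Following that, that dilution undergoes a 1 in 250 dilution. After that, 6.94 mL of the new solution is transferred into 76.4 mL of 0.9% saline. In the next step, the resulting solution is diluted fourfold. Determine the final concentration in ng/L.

0.296 ng/L

Overall dilution factor = 20 × 250 × 12.01 × 4 = 2.40 × 10⁵.
71.2 ng/mL / 2.40 × 10⁵ = 2.96 × 10⁻⁴ ng/mL = 0.296 ng/L.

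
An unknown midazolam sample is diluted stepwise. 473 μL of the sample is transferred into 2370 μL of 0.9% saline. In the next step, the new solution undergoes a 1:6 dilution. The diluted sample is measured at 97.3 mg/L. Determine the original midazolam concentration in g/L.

Overall dilution factor = 6.011 × 6 = 36.1.
Original = 97.3 mg/L × 36.1 = 3509 mg/L = 3.51 g/L.

3.51 g/L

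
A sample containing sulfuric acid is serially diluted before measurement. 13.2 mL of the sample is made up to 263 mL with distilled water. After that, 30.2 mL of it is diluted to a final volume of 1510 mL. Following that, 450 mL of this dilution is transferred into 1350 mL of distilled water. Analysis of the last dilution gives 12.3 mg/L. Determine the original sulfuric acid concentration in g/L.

49.0 g/L

Overall dilution factor = 19.92 × 50 × 4 = 3985.
Original = 12.3 mg/L × 3985 = 4.90 × 10⁴ mg/L = 49.0 g/L.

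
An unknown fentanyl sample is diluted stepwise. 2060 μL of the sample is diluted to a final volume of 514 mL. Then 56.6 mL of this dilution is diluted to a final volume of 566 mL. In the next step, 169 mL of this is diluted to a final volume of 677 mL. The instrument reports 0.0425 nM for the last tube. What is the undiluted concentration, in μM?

0.425 μM

Overall dilution factor = 249.5 × 10 × 4.006 = 9995.
Original = 0.0425 nM × 9995 = 425 nM = 0.425 μM.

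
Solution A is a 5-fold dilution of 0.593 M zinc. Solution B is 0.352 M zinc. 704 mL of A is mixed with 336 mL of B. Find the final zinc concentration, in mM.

C_A = 0.593 M / 5 = 0.119 M.
C_mix = (C_A·V_A + C_B·V_B)/(V_A + V_B) = (0.119×704 + 0.352×336) / 1040 = 0.194 M = 194 mM.

194 mM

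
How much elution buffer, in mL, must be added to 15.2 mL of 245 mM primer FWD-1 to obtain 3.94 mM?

V₂ = C₁V₁/C₂ = 245 × 15.2 / 3.94 = 945 mL.
Diluent to add = V₂ − V₁ = 945 − 15.2 = 930 mL.

930 mL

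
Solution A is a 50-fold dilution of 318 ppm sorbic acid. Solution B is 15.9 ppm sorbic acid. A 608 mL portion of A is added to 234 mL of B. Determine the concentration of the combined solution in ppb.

9010 ppb

C_A = 318 ppm / 50 = 6.36 ppm.
C_mix = (C_A·V_A + C_B·V_B)/(V_A + V_B) = (6.36×608 + 15.9×234) / 842.0 = 9.01 ppm = 9010 ppb.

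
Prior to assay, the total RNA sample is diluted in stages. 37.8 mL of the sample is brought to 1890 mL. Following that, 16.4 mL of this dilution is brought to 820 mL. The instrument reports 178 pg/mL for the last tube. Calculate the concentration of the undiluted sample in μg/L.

Overall dilution factor = 50 × 50 = 2500.
Original = 178 pg/mL × 2500 = 4.45 × 10⁵ pg/mL = 445 μg/L.

445 μg/L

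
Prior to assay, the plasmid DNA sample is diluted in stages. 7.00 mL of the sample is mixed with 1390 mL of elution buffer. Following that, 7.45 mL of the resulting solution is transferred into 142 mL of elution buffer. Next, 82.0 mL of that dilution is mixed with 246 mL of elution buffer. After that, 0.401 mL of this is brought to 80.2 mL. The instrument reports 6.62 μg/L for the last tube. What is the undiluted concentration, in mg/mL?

Overall dilution factor = 199.6 × 20.06 × 4 × 200 = 3.20 × 10⁶.
Original = 6.62 μg/L × 3.20 × 10⁶ = 2.12 × 10⁷ μg/L = 21.2 mg/mL.

21.2 mg/mL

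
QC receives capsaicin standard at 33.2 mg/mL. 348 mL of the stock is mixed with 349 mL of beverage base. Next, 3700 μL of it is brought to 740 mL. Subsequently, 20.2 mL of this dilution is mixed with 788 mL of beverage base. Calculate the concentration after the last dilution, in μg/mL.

2.07 μg/mL

Overall dilution factor = 2.003 × 200 × 40.01 = 1.60 × 10⁴.
33.2 mg/mL / 1.60 × 10⁴ = 2.07 × 10⁻³ mg/mL = 2.07 μg/mL.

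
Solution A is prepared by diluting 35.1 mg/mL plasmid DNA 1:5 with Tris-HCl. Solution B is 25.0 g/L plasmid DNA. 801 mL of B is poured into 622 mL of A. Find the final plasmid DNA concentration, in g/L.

C_A = 35.1 mg/mL / 5 = 7.02 mg/mL.
C_B = 25.0 g/L = 25.0 mg/mL.
C_mix = (C_A·V_A + C_B·V_B)/(V_A + V_B) = (7.02×622 + 25.0×801) / 1423 = 17.1 mg/mL = 17.1 g/L.

17.1 g/L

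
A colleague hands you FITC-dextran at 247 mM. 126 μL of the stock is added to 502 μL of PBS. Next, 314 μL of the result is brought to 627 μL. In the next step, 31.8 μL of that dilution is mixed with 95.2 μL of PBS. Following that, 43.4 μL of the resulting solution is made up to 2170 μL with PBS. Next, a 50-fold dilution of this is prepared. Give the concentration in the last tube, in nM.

Overall dilution factor = 4.984 × 1.997 × 3.994 × 50 × 50 = 9.94 × 10⁴.
247 mM / 9.94 × 10⁴ = 2.49 × 10⁻³ mM = 2490 nM.

2490 nM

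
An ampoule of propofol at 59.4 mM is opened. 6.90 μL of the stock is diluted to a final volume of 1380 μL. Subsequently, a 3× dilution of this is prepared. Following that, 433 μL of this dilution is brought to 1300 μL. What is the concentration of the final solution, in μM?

Overall dilution factor = 200 × 3 × 3.002 = 1801.
59.4 mM / 1801 = 0.0330 mM = 33.0 μM.

33.0 μM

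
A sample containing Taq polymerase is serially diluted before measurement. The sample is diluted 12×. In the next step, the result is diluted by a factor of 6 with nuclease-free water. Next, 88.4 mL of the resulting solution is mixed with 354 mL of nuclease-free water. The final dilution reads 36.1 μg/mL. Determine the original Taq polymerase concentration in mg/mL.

13.0 mg/mL

Overall dilution factor = 12 × 6 × 5.005 = 360.
Original = 36.1 μg/mL × 360 = 1.30 × 10⁴ μg/mL = 13.0 mg/mL.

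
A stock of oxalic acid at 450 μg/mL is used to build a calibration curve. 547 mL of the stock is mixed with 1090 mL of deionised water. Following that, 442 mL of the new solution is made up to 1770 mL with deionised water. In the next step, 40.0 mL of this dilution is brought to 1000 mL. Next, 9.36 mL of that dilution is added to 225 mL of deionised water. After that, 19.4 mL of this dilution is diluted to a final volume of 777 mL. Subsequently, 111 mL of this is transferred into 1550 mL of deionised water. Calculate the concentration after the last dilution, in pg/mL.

100 pg/mL

Overall dilution factor = 2.993 × 4.005 × 25 × 25.04 × 40.05 × 14.96 = 4.50 × 10⁶.
450 μg/mL / 4.50 × 10⁶ = 1.00 × 10⁻⁴ μg/mL = 100 pg/mL.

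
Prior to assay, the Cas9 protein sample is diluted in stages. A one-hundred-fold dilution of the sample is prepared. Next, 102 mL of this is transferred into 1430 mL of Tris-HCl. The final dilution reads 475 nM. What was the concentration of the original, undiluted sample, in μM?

Overall dilution factor = 100 × 15.02 = 1502.
Original = 475 nM × 1502 = 7.13 × 10⁵ nM = 713 μM.

713 μM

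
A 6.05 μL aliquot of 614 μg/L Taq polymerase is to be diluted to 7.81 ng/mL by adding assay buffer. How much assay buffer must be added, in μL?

7.81 ng/mL = 7.81 μg/L.
V₂ = C₁V₁/C₂ = 614 × 6.05 / 7.81 = 476 μL.
Diluent to add = V₂ − V₁ = 476 − 6.05 = 470 μL.

470 μL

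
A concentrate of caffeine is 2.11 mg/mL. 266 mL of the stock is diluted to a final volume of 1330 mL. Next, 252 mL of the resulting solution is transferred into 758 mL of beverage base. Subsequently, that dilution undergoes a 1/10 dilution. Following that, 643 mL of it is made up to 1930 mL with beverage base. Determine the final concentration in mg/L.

Overall dilution factor = 5 × 4.008 × 10 × 3.002 = 602.
2.11 mg/mL / 602 = 3.51 × 10⁻³ mg/mL = 3.51 mg/L.

3.51 mg/L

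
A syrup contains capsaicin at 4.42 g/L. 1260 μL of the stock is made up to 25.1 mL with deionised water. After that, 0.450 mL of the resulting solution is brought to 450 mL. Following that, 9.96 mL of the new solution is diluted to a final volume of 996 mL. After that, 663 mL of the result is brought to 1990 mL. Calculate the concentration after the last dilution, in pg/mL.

739 pg/mL

Overall dilution factor = 19.92 × 1000 × 100 × 3.002 = 5.98 × 10⁶.
4.42 g/L / 5.98 × 10⁶ = 7.39 × 10⁻⁷ g/L = 739 pg/mL.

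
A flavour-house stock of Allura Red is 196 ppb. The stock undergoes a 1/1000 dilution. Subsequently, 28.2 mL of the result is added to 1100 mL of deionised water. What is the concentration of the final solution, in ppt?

Overall dilution factor = 1000 × 40.01 = 4.00 × 10⁴.
196 ppb / 4.00 × 10⁴ = 4.90 × 10⁻³ ppb = 4.90 ppt.

4.90 ppt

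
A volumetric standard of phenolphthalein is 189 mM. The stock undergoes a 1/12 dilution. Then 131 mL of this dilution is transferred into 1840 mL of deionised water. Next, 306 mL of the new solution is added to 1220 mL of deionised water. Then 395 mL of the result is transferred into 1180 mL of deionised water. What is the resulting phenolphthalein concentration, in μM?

Overall dilution factor = 12 × 15.05 × 4.987 × 3.987 = 3590.
189 mM / 3590 = 0.0526 mM = 52.6 μM.

52.6 μM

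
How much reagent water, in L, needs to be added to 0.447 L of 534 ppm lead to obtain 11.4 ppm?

20.5 L

V₂ = C₁V₁/C₂ = 534 × 0.447 / 11.4 = 20.9 L.
Diluent to add = V₂ − V₁ = 20.9 − 0.447 = 20.5 L.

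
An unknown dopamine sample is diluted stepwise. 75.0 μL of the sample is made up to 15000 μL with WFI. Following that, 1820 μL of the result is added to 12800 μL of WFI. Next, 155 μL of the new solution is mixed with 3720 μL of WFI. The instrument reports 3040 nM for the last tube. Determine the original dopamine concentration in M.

0.122 M

Overall dilution factor = 200 × 8.033 × 25 = 4.02 × 10⁴.
Original = 3040 nM × 4.02 × 10⁴ = 1.22 × 10⁸ nM = 0.122 M.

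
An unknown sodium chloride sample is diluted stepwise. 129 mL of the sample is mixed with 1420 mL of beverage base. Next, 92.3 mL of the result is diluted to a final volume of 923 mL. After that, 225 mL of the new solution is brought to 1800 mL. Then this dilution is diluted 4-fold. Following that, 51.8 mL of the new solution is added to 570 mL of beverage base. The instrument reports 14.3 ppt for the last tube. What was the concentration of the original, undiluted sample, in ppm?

0.660 ppm

Overall dilution factor = 12.01 × 10 × 8 × 4 × 12.00 = 4.61 × 10⁴.
Original = 14.3 ppt × 4.61 × 10⁴ = 6.60 × 10⁵ ppt = 0.660 ppm.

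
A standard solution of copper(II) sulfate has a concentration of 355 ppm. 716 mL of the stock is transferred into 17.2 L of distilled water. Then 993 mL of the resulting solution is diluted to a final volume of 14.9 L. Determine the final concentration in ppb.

Overall dilution factor = 25.02 × 15.01 = 375.
355 ppm / 375 = 0.946 ppm = 946 ppb.

946 ppb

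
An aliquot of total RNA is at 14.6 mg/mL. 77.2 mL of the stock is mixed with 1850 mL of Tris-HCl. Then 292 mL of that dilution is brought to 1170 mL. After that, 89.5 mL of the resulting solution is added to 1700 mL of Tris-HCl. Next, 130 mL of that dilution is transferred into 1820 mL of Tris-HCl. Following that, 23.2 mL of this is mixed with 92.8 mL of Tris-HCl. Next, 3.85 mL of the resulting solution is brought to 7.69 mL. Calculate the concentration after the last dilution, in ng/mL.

Overall dilution factor = 24.96 × 4.007 × 19.99 × 15 × 5 × 1.997 = 3.00 × 10⁵.
14.6 mg/mL / 3.00 × 10⁵ = 4.87 × 10⁻⁵ mg/mL = 48.7 ng/mL.

48.7 ng/mL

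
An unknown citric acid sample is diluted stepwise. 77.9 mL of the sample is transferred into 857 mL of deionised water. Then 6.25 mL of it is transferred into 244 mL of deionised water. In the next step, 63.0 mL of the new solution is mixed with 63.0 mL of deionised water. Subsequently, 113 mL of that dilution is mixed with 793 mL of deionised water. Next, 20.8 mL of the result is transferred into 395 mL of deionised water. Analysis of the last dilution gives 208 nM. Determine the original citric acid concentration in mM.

Overall dilution factor = 12.00 × 40.04 × 2 × 8.018 × 19.99 = 1.54 × 10⁵.
Original = 208 nM × 1.54 × 10⁵ = 3.20 × 10⁷ nM = 32.0 mM.

32.0 mM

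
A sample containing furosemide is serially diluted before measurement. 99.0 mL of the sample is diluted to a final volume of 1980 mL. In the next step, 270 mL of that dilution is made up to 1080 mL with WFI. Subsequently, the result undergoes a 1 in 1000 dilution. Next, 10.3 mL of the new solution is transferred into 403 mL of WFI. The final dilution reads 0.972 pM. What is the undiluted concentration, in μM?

Overall dilution factor = 20 × 4 × 1000 × 40.13 = 3.21 × 10⁶.
Original = 0.972 pM × 3.21 × 10⁶ = 3.12 × 10⁶ pM = 3.12 μM.

3.12 μM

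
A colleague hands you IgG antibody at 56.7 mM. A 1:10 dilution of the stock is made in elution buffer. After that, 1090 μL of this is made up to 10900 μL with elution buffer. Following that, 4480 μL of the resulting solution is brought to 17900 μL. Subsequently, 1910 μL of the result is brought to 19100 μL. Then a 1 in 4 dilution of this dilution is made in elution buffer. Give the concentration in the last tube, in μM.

3.55 μM

Overall dilution factor = 10 × 10 × 3.996 × 10 × 4 = 1.60 × 10⁴.
56.7 mM / 1.60 × 10⁴ = 3.55 × 10⁻³ mM = 3.55 μM.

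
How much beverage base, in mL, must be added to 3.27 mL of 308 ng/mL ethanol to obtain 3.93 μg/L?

3.93 μg/L = 3.93 ng/mL.
V₂ = C₁V₁/C₂ = 308 × 3.27 / 3.93 = 256 mL.
Diluent to add = V₂ − V₁ = 256 − 3.27 = 253 mL.

253 mL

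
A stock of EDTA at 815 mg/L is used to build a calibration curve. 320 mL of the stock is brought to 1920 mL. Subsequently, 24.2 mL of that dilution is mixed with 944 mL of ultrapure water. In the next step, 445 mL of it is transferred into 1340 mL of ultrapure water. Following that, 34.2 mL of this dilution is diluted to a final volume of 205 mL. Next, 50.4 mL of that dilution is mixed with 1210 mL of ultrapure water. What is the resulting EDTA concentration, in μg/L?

5.65 μg/L

Overall dilution factor = 6 × 40.01 × 4.011 × 5.994 × 25.01 = 1.44 × 10⁵.
815 mg/L / 1.44 × 10⁵ = 5.65 × 10⁻³ mg/L = 5.65 μg/L.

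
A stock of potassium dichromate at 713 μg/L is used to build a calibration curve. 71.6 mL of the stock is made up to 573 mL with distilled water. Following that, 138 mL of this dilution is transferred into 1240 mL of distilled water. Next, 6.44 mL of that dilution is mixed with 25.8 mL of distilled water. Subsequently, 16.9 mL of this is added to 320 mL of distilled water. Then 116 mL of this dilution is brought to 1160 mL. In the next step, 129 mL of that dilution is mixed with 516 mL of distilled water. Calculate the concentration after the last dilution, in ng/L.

Overall dilution factor = 8.003 × 9.986 × 5.006 × 19.93 × 10 × 5 = 3.99 × 10⁵.
713 μg/L / 3.99 × 10⁵ = 1.79 × 10⁻³ μg/L = 1.79 ng/L.

1.79 ng/L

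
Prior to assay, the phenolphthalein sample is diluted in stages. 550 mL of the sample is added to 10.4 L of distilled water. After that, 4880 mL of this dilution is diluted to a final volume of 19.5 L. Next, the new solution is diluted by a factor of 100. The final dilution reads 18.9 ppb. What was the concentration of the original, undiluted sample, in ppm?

150 ppm

Overall dilution factor = 19.91 × 3.996 × 100 = 7955.
Original = 18.9 ppb × 7955 = 1.50 × 10⁵ ppb = 150 ppm.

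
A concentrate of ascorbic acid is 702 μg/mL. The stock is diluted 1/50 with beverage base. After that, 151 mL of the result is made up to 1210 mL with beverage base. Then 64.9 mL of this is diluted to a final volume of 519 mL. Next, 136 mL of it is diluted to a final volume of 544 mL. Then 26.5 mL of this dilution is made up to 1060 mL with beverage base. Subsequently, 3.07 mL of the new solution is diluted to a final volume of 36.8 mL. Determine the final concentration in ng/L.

114 ng/L

Overall dilution factor = 50 × 8.013 × 7.997 × 4 × 40 × 11.99 = 6.15 × 10⁶.
702 μg/mL / 6.15 × 10⁶ = 1.14 × 10⁻⁴ μg/mL = 114 ng/L.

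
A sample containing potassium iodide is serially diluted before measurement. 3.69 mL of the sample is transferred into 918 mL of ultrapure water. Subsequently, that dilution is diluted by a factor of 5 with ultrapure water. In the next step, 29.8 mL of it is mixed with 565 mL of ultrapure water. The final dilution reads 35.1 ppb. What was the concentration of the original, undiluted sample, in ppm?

875 ppm

Overall dilution factor = 249.8 × 5 × 19.96 = 2.49 × 10⁴.
Original = 35.1 ppb × 2.49 × 10⁴ = 8.75 × 10⁵ ppb = 875 ppm.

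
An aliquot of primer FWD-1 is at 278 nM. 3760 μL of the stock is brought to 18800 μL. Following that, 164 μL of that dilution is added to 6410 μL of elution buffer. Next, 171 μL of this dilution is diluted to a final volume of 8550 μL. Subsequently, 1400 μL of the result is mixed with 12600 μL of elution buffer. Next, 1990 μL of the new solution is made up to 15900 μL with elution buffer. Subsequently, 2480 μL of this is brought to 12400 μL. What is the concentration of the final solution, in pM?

0.0694 pM

Overall dilution factor = 5 × 40.09 × 50 × 10 × 7.990 × 5 = 4.00 × 10⁶.
278 nM / 4.00 × 10⁶ = 6.94 × 10⁻⁵ nM = 0.0694 pM.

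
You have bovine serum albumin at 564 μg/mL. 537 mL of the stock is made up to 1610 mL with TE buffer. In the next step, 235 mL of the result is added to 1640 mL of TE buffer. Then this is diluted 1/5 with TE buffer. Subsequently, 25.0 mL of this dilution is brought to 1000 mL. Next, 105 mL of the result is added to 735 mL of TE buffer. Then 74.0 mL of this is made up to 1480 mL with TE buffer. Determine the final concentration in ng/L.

Overall dilution factor = 2.998 × 7.979 × 5 × 40 × 8 × 20 = 7.65 × 10⁵.
564 μg/mL / 7.65 × 10⁵ = 7.37 × 10⁻⁴ μg/mL = 737 ng/L.

737 ng/L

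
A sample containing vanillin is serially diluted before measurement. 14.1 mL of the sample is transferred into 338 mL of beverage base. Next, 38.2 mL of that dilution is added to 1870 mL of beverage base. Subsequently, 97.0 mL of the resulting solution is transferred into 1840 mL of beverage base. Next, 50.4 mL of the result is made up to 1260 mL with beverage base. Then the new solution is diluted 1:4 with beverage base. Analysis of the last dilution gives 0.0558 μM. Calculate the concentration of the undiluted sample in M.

Overall dilution factor = 24.97 × 49.95 × 19.97 × 25 × 4 = 2.49 × 10⁶.
Original = 0.0558 μM × 2.49 × 10⁶ = 1.39 × 10⁵ μM = 0.139 M.

0.139 M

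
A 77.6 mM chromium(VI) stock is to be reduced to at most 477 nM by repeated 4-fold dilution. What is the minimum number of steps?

Need 4ⁿ ≥ 1.63 × 10⁵, so n ≥ log(1.63 × 10⁵)/log(4) = 8.66.
Minimum whole steps: n = 9.

9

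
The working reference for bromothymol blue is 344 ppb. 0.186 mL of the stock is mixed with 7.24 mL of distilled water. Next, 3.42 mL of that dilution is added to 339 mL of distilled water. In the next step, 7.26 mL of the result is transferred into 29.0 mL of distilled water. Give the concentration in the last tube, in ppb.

0.0172 ppb

Overall dilution factor = 39.92 × 100.1 × 4.994 = 2.00 × 10⁴.
344 ppb / 2.00 × 10⁴ = 0.0172 ppb.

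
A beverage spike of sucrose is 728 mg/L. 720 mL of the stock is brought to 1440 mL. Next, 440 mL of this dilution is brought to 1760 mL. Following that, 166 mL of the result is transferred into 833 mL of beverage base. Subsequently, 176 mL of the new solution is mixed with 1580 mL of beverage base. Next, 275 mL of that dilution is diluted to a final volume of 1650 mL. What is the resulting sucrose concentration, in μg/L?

253 μg/L

Overall dilution factor = 2 × 4 × 6.018 × 9.977 × 6 = 2882.
728 mg/L / 2882 = 0.253 mg/L = 253 μg/L.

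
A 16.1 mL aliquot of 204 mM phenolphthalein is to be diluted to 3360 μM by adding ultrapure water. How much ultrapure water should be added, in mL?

3360 μM = 3.36 mM.
V₂ = C₁V₁/C₂ = 204 × 16.1 / 3.36 = 978 mL.
Diluent to add = V₂ − V₁ = 978 − 16.1 = 961 mL.

961 mL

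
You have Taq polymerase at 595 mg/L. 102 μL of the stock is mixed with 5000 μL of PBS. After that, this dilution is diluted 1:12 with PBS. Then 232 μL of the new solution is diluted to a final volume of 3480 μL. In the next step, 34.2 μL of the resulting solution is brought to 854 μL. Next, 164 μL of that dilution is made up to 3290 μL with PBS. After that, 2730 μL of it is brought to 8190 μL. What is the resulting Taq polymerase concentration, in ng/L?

44.0 ng/L

Overall dilution factor = 50.02 × 12 × 15 × 24.97 × 20.06 × 3 = 1.35 × 10⁷.
595 mg/L / 1.35 × 10⁷ = 4.40 × 10⁻⁵ mg/L = 44.0 ng/L.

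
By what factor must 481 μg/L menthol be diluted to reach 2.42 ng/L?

1.99 × 10⁵

Factor = C₀/C_target = 481 μg/L / 2.42 ng/L = 1.99 × 10⁵.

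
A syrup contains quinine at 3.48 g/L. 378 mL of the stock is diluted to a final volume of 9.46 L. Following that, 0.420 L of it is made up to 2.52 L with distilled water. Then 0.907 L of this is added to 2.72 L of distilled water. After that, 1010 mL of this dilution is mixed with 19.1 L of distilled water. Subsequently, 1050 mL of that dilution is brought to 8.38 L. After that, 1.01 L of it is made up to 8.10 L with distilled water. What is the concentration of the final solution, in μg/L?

4.55 μg/L

Overall dilution factor = 25.03 × 6 × 3.999 × 19.91 × 7.981 × 8.020 = 7.65 × 10⁵.
3.48 g/L / 7.65 × 10⁵ = 4.55 × 10⁻⁶ g/L = 4.55 μg/L.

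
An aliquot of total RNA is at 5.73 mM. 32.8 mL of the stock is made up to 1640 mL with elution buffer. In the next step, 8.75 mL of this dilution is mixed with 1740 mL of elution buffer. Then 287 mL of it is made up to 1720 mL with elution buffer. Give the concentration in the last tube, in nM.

Overall dilution factor = 50 × 199.9 × 5.993 = 5.99 × 10⁴.
5.73 mM / 5.99 × 10⁴ = 9.57 × 10⁻⁵ mM = 95.7 nM.

95.7 nM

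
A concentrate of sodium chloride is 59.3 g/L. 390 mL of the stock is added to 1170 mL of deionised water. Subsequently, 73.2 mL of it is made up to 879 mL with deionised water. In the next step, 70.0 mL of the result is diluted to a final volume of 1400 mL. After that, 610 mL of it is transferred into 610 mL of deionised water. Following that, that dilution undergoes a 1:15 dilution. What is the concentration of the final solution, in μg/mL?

Overall dilution factor = 4 × 12.01 × 20 × 2 × 15 = 2.88 × 10⁴.
59.3 g/L / 2.88 × 10⁴ = 2.06 × 10⁻³ g/L = 2.06 μg/mL.

2.06 μg/mL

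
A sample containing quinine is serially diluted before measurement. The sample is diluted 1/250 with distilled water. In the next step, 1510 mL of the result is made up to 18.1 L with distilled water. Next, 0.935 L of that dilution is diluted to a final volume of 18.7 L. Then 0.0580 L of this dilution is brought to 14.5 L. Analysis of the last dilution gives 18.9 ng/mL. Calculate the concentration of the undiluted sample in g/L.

Overall dilution factor = 250 × 11.99 × 20 × 250 = 1.50 × 10⁷.
Original = 18.9 ng/mL × 1.50 × 10⁷ = 2.83 × 10⁸ ng/mL = 283 g/L.

283 g/L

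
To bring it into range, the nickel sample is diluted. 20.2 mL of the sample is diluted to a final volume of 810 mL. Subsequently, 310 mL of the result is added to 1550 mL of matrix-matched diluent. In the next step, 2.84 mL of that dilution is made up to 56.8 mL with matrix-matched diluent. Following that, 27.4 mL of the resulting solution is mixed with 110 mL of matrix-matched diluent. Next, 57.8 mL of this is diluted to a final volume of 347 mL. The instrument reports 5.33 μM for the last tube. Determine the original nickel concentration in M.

0.772 M

Overall dilution factor = 40.10 × 6 × 20 × 5.015 × 6.003 = 1.45 × 10⁵.
Original = 5.33 μM × 1.45 × 10⁵ = 7.72 × 10⁵ μM = 0.772 M.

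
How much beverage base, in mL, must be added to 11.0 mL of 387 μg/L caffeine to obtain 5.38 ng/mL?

5.38 ng/mL = 5.38 μg/L.
V₂ = C₁V₁/C₂ = 387 × 11.0 / 5.38 = 791 mL.
Diluent to add = V₂ − V₁ = 791 − 11.0 = 780 mL.

780 mL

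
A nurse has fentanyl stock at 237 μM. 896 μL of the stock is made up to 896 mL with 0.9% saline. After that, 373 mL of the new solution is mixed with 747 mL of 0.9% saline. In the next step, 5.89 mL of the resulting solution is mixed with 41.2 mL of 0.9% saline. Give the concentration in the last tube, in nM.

Overall dilution factor = 1000 × 3.003 × 7.995 = 2.40 × 10⁴.
237 μM / 2.40 × 10⁴ = 9.87 × 10⁻³ μM = 9.87 nM.

9.87 nM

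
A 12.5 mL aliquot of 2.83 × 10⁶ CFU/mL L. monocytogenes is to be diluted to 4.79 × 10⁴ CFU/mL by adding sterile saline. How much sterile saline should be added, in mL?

726 mL

V₂ = C₁V₁/C₂ = 2.83 × 10⁶ × 12.5 / 4.79 × 10⁴ = 739 mL.
Diluent to add = V₂ − V₁ = 739 − 12.5 = 726 mL.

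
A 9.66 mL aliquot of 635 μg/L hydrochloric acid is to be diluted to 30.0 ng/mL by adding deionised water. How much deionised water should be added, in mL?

30.0 ng/mL = 30.0 μg/L.
V₂ = C₁V₁/C₂ = 635 × 9.66 / 30.0 = 204 mL.
Diluent to add = V₂ − V₁ = 204 − 9.66 = 195 mL.

195 mL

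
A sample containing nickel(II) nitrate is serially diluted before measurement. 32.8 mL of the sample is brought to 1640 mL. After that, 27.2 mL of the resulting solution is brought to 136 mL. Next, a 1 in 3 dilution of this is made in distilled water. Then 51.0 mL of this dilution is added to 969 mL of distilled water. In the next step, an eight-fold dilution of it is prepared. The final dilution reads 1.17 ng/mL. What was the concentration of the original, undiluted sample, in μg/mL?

140 μg/mL

Overall dilution factor = 50 × 5 × 3 × 20 × 8 = 1.20 × 10⁵.
Original = 1.17 ng/mL × 1.20 × 10⁵ = 1.40 × 10⁵ ng/mL = 140 μg/mL.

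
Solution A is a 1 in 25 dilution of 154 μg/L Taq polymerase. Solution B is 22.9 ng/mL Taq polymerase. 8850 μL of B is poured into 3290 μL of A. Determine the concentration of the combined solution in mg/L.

C_A = 154 μg/L / 25 = 6.16 μg/L.
C_B = 22.9 ng/mL = 22.9 μg/L.
C_mix = (C_A·V_A + C_B·V_B)/(V_A + V_B) = (6.16×3290 + 22.9×8850) / 12140 = 18.4 μg/L = 0.0184 mg/L.

0.0184 mg/L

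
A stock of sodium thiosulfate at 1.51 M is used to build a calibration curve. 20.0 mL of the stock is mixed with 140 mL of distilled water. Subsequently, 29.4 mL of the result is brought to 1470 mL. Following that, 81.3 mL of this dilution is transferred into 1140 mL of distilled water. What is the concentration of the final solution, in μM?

Overall dilution factor = 8 × 50 × 15.02 = 6009.
1.51 M / 6009 = 2.51 × 10⁻⁴ M = 251 μM.

251 μM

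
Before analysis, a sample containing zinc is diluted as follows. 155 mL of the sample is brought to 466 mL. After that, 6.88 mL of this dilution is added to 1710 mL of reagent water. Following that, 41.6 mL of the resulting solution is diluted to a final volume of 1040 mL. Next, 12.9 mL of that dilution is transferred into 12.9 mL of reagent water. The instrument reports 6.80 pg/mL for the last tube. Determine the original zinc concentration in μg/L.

Overall dilution factor = 3.006 × 249.5 × 25 × 2 = 3.75 × 10⁴.
Original = 6.80 pg/mL × 3.75 × 10⁴ = 2.55 × 10⁵ pg/mL = 255 μg/L.

255 μg/L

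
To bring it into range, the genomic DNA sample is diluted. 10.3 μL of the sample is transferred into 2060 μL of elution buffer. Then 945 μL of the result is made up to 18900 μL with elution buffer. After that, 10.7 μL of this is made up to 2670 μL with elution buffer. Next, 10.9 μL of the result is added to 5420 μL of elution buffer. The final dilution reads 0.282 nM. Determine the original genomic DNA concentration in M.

Overall dilution factor = 201 × 20 × 249.5 × 498.2 = 5.00 × 10⁸.
Original = 0.282 nM × 5.00 × 10⁸ = 1.41 × 10⁸ nM = 0.141 M.

0.141 M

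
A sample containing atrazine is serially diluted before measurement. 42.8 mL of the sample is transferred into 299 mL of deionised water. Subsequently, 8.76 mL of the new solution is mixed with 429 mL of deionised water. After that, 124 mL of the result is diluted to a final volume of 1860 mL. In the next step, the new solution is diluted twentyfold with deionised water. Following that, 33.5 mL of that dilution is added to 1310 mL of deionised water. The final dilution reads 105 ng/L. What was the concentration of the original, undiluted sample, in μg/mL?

504 μg/mL

Overall dilution factor = 7.986 × 49.97 × 15 × 20 × 40.10 = 4.80 × 10⁶.
Original = 105 ng/L × 4.80 × 10⁶ = 5.04 × 10⁸ ng/L = 504 μg/mL.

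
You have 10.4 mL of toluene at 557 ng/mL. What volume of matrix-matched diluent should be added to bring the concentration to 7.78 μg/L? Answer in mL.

734 mL

7.78 μg/L = 7.78 ng/mL.
V₂ = C₁V₁/C₂ = 557 × 10.4 / 7.78 = 745 mL.
Diluent to add = V₂ − V₁ = 745 − 10.4 = 734 mL.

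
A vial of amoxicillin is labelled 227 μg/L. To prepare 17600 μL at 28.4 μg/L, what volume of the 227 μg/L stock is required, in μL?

V₁ = C₂V₂/C₁ = 28.4 × 17600 / 227 = 2202 μL.

2200 μL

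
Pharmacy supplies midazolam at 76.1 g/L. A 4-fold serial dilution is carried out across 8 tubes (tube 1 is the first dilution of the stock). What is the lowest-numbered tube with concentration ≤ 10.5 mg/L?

Tube n has concentration 76.1 g/L / 4ⁿ.
Need 4ⁿ ≥ 76.1 g/L / 10.5 mg/L = 7248, so n ≥ 6.41.
First such tube: n = 7.

tube 7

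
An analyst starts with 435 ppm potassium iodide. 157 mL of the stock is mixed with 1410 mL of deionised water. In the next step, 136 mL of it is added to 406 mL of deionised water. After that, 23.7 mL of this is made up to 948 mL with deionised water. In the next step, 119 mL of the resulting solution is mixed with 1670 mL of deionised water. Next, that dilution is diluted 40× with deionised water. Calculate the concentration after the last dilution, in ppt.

455 ppt

Overall dilution factor = 9.981 × 3.985 × 40 × 15.03 × 40 = 9.57 × 10⁵.
435 ppm / 9.57 × 10⁵ = 4.55 × 10⁻⁴ ppm = 455 ppt.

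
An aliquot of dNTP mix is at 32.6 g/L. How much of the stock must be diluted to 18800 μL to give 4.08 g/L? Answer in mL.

2.35 mL

V₁ = C₂V₂/C₁ = 4.08 × 18800 / 32.6 = 2353 μL = 2.35 mL.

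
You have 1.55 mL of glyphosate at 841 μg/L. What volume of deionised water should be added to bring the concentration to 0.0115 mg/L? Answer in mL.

0.0115 mg/L = 11.5 μg/L.
V₂ = C₁V₁/C₂ = 841 × 1.55 / 11.5 = 113 mL.
Diluent to add = V₂ − V₁ = 113 − 1.55 = 112 mL.

112 mL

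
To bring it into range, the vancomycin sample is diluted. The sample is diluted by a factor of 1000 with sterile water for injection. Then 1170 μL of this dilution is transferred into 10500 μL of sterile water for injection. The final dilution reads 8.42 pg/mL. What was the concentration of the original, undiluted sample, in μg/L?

Overall dilution factor = 1000 × 9.974 = 9974.
Original = 8.42 pg/mL × 9974 = 8.40 × 10⁴ pg/mL = 84.0 μg/L.

84.0 μg/L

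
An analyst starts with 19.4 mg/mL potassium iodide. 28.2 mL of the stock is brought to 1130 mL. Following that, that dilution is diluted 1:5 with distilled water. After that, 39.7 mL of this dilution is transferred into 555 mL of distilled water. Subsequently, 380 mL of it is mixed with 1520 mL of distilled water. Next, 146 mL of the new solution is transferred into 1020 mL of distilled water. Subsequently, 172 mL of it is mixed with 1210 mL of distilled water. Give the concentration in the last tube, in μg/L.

20.1 μg/L

Overall dilution factor = 40.07 × 5 × 14.98 × 5 × 7.986 × 8.035 = 9.63 × 10⁵.
19.4 mg/mL / 9.63 × 10⁵ = 2.01 × 10⁻⁵ mg/mL = 20.1 μg/L.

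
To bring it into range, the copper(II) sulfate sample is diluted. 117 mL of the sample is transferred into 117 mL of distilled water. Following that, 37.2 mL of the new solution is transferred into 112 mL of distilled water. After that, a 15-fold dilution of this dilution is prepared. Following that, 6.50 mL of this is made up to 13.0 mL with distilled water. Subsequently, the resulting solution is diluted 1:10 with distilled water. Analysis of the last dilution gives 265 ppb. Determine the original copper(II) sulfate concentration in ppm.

Overall dilution factor = 2 × 4.011 × 15 × 2 × 10 = 2406.
Original = 265 ppb × 2406 = 6.38 × 10⁵ ppb = 638 ppm.

638 ppm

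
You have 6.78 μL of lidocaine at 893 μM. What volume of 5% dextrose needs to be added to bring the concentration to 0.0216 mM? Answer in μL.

274 μL

0.0216 mM = 21.6 μM.
V₂ = C₁V₁/C₂ = 893 × 6.78 / 21.6 = 280 μL.
Diluent to add = V₂ − V₁ = 280 − 6.78 = 274 μL.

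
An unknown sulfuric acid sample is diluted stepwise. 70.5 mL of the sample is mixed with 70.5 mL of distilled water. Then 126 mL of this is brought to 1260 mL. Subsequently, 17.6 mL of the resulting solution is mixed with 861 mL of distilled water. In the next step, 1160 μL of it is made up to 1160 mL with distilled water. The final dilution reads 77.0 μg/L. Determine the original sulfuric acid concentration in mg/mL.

Overall dilution factor = 2 × 10 × 49.92 × 1000 = 9.98 × 10⁵.
Original = 77.0 μg/L × 9.98 × 10⁵ = 7.69 × 10⁷ μg/L = 76.9 mg/mL.

76.9 mg/mL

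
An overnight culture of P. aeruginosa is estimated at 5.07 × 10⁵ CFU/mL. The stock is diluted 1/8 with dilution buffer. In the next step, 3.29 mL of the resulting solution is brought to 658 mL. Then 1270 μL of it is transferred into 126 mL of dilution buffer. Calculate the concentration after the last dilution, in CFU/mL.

Overall dilution factor = 8 × 200 × 100.2 = 1.60 × 10⁵.
5.07 × 10⁵ CFU/mL / 1.60 × 10⁵ = 3.16 CFU/mL.

3.16 CFU/mL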